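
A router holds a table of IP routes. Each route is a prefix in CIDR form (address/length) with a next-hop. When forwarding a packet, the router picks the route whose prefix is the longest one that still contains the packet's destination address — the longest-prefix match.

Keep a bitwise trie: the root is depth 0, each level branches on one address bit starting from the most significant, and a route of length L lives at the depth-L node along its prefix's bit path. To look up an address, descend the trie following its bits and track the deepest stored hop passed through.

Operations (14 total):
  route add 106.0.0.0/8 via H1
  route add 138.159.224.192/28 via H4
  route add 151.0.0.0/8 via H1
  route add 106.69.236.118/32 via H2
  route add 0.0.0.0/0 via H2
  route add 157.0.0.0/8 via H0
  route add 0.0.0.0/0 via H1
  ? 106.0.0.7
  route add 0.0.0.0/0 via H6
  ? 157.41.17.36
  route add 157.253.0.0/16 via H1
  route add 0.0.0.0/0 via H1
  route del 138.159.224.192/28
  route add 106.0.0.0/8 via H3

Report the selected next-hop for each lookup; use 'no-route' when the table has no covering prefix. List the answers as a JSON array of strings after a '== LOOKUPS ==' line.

Process each operation:
  add 106.0.0.0/8 -> H1 at depth 8
  add 138.159.224.192/28 -> H4 at depth 28
  add 151.0.0.0/8 -> H1 at depth 8
  add 106.69.236.118/32 -> H2 at depth 32
  add 0.0.0.0/0 -> H2 at depth 0
  add 157.0.0.0/8 -> H0 at depth 8
  add 0.0.0.0/0 -> H1 at depth 0
  Q 106.0.0.7: descend 011010100 ; hops seen [H1,H1] ; pick H1
  add 0.0.0.0/0 -> H6 at depth 0
  Q 157.41.17.36: descend 10011101 ; hops seen [H6,H0] ; pick H0
  add 157.253.0.0/16 -> H1 at depth 16
  add 0.0.0.0/0 -> H1 at depth 0
  del 138.159.224.192/28 (clear depth 28)
  add 106.0.0.0/8 -> H3 at depth 8

== LOOKUPS ==
["H1","H0"]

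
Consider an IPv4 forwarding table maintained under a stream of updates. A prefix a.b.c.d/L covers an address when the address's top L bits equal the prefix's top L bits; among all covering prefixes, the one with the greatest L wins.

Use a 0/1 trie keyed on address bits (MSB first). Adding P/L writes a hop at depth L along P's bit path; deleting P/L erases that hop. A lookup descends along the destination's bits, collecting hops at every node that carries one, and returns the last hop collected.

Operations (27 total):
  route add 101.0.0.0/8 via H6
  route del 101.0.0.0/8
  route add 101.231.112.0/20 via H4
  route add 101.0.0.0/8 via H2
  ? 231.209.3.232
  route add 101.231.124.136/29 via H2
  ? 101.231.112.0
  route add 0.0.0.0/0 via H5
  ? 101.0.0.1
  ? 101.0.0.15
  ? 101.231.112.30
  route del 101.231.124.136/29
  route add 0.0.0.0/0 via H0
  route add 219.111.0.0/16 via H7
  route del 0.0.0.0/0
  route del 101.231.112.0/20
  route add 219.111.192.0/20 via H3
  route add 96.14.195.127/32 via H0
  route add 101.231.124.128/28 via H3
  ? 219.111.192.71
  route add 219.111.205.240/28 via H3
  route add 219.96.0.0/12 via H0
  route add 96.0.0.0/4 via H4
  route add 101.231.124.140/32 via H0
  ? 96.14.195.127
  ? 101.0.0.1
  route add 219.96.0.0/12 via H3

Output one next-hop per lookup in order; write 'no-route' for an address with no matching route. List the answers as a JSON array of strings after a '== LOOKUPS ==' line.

Trace:
  + 101.0.0.0/8 (H6) depth=8
  del 101.0.0.0/8 (clear depth 8)
  + 101.231.112.0/20 (H4) depth=20
  + 101.0.0.0/8 (H2) depth=8
  ? 231.209.3.232  path d0:-  best=no-route
  + 101.231.124.136/29 (H2) depth=29
  ? 101.231.112.0  path d0:-→d1:-→d2:-→d3:-→d4:-→d5:-→d6:-→d7:-→d8:H2→d9:-→d10:-→d11:-→d12:-→d13:-→d14:-→d15:-→d16:-→d17:-→d18:-→d19:-→d20:H4  best=H4
  + 0.0.0.0/0 (H5) depth=0
  ? 101.0.0.1  path d0:H5→d1:-→d2:-→d3:-→d4:-→d5:-→d6:-→d7:-→d8:H2  best=H2
  ? 101.0.0.15  path d0:H5→d1:-→d2:-→d3:-→d4:-→d5:-→d6:-→d7:-→d8:H2  best=H2
  ? 101.231.112.30  path d0:H5→d1:-→d2:-→d3:-→d4:-→d5:-→d6:-→d7:-→d8:H2→d9:-→d10:-→d11:-→d12:-→d13:-→d14:-→d15:-→d16:-→d17:-→d18:-→d19:-→d20:H4  best=H4
  del 101.231.124.136/29 (clear depth 29)
  + 0.0.0.0/0 (H0) depth=0
  + 219.111.0.0/16 (H7) depth=16
  del 0.0.0.0/0 (clear depth 0)
  del 101.231.112.0/20 (clear depth 20)
  + 219.111.192.0/20 (H3) depth=20
  + 96.14.195.127/32 (H0) depth=32
  + 101.231.124.128/28 (H3) depth=28
  ? 219.111.192.71  path d0:-→d1:-→d2:-→d3:-→d4:-→d5:-→d6:-→d7:-→d8:-→d9:-→d10:-→d11:-→d12:-→d13:-→d14:-→d15:-→d16:H7→d17:-→d18:-→d19:-→d20:H3  best=H3
  + 219.111.205.240/28 (H3) depth=28
  + 219.96.0.0/12 (H0) depth=12
  + 96.0.0.0/4 (H4) depth=4
  + 101.231.124.140/32 (H0) depth=32
  ? 96.14.195.127  path d0:-→d1:-→d2:-→d3:-→d4:H4→d5:-→d6:-→d7:-→d8:-→d9:-→d10:-→d11:-→d12:-→d13:-→d14:-→d15:-→d16:-→d17:-→d18:-→d19:-→d20:-→d21:-→d22:-→d23:-→d24:-→d25:-→d26:-→d27:-→d28:-→d29:-→d30:-→d31:-→d32:H0  best=H0
  ? 101.0.0.1  path d0:-→d1:-→d2:-→d3:-→d4:H4→d5:-→d6:-→d7:-→d8:H2  best=H2
  + 219.96.0.0/12 (H3) depth=12

== LOOKUPS ==
["no-route","H4","H2","H2","H4","H3","H0","H2"]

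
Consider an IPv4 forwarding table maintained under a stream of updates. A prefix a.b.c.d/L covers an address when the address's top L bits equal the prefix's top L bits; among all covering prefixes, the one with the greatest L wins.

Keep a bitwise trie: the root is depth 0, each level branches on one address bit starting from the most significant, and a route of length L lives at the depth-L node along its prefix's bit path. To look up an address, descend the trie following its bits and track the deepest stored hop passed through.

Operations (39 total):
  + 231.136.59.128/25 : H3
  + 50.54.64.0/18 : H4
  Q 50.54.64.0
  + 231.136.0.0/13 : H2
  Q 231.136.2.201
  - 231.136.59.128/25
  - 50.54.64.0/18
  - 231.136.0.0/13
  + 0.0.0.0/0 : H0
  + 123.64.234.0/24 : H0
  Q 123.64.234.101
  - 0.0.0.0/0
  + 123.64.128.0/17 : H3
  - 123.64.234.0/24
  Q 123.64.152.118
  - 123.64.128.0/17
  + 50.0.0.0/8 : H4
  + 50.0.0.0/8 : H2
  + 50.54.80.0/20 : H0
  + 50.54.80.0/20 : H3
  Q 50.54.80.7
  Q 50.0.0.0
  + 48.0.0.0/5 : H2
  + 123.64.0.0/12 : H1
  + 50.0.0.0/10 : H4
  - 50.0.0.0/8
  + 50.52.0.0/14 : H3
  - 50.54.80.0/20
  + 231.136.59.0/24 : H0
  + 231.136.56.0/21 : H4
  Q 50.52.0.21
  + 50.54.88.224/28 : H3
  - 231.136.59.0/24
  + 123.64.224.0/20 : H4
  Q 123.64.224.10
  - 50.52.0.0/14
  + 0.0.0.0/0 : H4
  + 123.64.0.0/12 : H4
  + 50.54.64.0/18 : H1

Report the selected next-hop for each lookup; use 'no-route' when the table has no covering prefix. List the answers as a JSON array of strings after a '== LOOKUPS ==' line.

Apply in order:
  add 231.136.59.128/25 -> H3 at depth 25
  add 50.54.64.0/18 -> H4 at depth 18
  lookup 50.54.64.0: bits 001100100011011001 walk d0:-→d1:-→d2:-→d3:-→d4:-→d5:-→d6:-→d7:-→d8:-→d9:-→d10:-→d11:-→d12:-→d13:-→d14:-→d15:-→d16:-→d17:-→d18:H4 -> H4
  add 231.136.0.0/13 -> H2 at depth 13
  lookup 231.136.2.201: bits 111001111000100000 walk d0:-→d1:-→d2:-→d3:-→d4:-→d5:-→d6:-→d7:-→d8:-→d9:-→d10:-→d11:-→d12:-→d13:H2→d14:-→d15:-→d16:-→d17:-→d18:- -> H2
  - 231.136.59.128/25 clear@25
  - 50.54.64.0/18 clear@18
  - 231.136.0.0/13 clear@13
  add 0.0.0.0/0 -> H0 at depth 0
  add 123.64.234.0/24 -> H0 at depth 24
  lookup 123.64.234.101: bits 011110110100000011101010 walk d0:H0→d1:-→d2:-→d3:-→d4:-→d5:-→d6:-→d7:-→d8:-→d9:-→d10:-→d11:-→d12:-→d13:-→d14:-→d15:-→d16:-→d17:-→d18:-→d19:-→d20:-→d21:-→d22:-→d23:-→d24:H0 -> H0
  - 0.0.0.0/0 clear@0
  add 123.64.128.0/17 -> H3 at depth 17
  - 123.64.234.0/24 clear@24
  lookup 123.64.152.118: bits 01111011010000001 walk d0:-→d1:-→d2:-→d3:-→d4:-→d5:-→d6:-→d7:-→d8:-→d9:-→d10:-→d11:-→d12:-→d13:-→d14:-→d15:-→d16:-→d17:H3 -> H3
  - 123.64.128.0/17 clear@17
  add 50.0.0.0/8 -> H4 at depth 8
  add 50.0.0.0/8 -> H2 at depth 8
  add 50.54.80.0/20 -> H0 at depth 20
  add 50.54.80.0/20 -> H3 at depth 20
  lookup 50.54.80.7: bits 00110010001101100101 walk d0:-→d1:-→d2:-→d3:-→d4:-→d5:-→d6:-→d7:-→d8:H2→d9:-→d10:-→d11:-→d12:-→d13:-→d14:-→d15:-→d16:-→d17:-→d18:-→d19:-→d20:H3 -> H3
  lookup 50.0.0.0: bits 0011001000 walk d0:-→d1:-→d2:-→d3:-→d4:-→d5:-→d6:-→d7:-→d8:H2→d9:-→d10:- -> H2
  add 48.0.0.0/5 -> H2 at depth 5
  add 123.64.0.0/12 -> H1 at depth 12
  add 50.0.0.0/10 -> H4 at depth 10
  - 50.0.0.0/8 clear@8
  add 50.52.0.0/14 -> H3 at depth 14
  - 50.54.80.0/20 clear@20
  add 231.136.59.0/24 -> H0 at depth 24
  add 231.136.56.0/21 -> H4 at depth 21
  lookup 50.52.0.21: bits 00110010001101 walk d0:-→d1:-→d2:-→d3:-→d4:-→d5:H2→d6:-→d7:-→d8:-→d9:-→d10:H4→d11:-→d12:-→d13:-→d14:H3 -> H3
  add 50.54.88.224/28 -> H3 at depth 28
  - 231.136.59.0/24 clear@24
  add 123.64.224.0/20 -> H4 at depth 20
  lookup 123.64.224.10: bits 01111011010000001110 walk d0:-→d1:-→d2:-→d3:-→d4:-→d5:-→d6:-→d7:-→d8:-→d9:-→d10:-→d11:-→d12:H1→d13:-→d14:-→d15:-→d16:-→d17:-→d18:-→d19:-→d20:H4 -> H4
  - 50.52.0.0/14 clear@14
  add 0.0.0.0/0 -> H4 at depth 0
  add 123.64.0.0/12 -> H4 at depth 12
  add 50.54.64.0/18 -> H1 at depth 18

== LOOKUPS ==
["H4","H2","H0","H3","H3","H2","H3","H4"]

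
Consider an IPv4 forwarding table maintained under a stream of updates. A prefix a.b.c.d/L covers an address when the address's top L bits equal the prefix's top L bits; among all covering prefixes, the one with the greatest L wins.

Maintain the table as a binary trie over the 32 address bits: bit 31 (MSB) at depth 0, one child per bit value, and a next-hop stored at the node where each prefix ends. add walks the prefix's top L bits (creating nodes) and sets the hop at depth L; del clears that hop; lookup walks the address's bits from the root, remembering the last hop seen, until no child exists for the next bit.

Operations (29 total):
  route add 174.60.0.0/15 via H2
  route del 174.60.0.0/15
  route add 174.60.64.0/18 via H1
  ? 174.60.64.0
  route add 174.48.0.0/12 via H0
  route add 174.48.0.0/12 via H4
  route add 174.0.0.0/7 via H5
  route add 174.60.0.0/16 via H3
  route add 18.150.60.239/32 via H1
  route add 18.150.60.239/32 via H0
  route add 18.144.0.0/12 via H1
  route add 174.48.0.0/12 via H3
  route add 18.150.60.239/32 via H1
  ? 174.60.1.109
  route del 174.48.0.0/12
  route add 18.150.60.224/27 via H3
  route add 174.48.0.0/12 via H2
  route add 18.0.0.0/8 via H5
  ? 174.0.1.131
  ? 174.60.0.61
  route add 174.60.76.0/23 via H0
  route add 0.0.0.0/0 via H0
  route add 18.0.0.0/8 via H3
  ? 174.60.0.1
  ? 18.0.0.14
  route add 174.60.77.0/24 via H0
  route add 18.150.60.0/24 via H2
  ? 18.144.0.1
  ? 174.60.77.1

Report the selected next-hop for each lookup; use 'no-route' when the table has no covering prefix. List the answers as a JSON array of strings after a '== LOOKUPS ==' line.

Apply in order:
  add 174.60.0.0/15 -> H2 at depth 15
  - 174.60.0.0/15 clear@15
  add 174.60.64.0/18 -> H1 at depth 18
  ? 174.60.64.0  path d0:-→d1:-→d2:-→d3:-→d4:-→d5:-→d6:-→d7:-→d8:-→d9:-→d10:-→d11:-→d12:-→d13:-→d14:-→d15:-→d16:-→d17:-→d18:H1  best=H1
  add 174.48.0.0/12 -> H0 at depth 12
  add 174.48.0.0/12 -> H4 at depth 12
  add 174.0.0.0/7 -> H5 at depth 7
  add 174.60.0.0/16 -> H3 at depth 16
  add 18.150.60.239/32 -> H1 at depth 32
  add 18.150.60.239/32 -> H0 at depth 32
  add 18.144.0.0/12 -> H1 at depth 12
  add 174.48.0.0/12 -> H3 at depth 12
  add 18.150.60.239/32 -> H1 at depth 32
  ? 174.60.1.109  path d0:-→d1:-→d2:-→d3:-→d4:-→d5:-→d6:-→d7:H5→d8:-→d9:-→d10:-→d11:-→d12:H3→d13:-→d14:-→d15:-→d16:H3→d17:-  best=H3
  - 174.48.0.0/12 clear@12
  add 18.150.60.224/27 -> H3 at depth 27
  add 174.48.0.0/12 -> H2 at depth 12
  add 18.0.0.0/8 -> H5 at depth 8
  ? 174.0.1.131  path d0:-→d1:-→d2:-→d3:-→d4:-→d5:-→d6:-→d7:H5→d8:-→d9:-→d10:-  best=H5
  ? 174.60.0.61  path d0:-→d1:-→d2:-→d3:-→d4:-→d5:-→d6:-→d7:H5→d8:-→d9:-→d10:-→d11:-→d12:H2→d13:-→d14:-→d15:-→d16:H3→d17:-  best=H3
  add 174.60.76.0/23 -> H0 at depth 23
  add 0.0.0.0/0 -> H0 at depth 0
  add 18.0.0.0/8 -> H3 at depth 8
  ? 174.60.0.1  path d0:H0→d1:-→d2:-→d3:-→d4:-→d5:-→d6:-→d7:H5→d8:-→d9:-→d10:-→d11:-→d12:H2→d13:-→d14:-→d15:-→d16:H3→d17:-  best=H3
  ? 18.0.0.14  path d0:H0→d1:-→d2:-→d3:-→d4:-→d5:-→d6:-→d7:-→d8:H3  best=H3
  add 174.60.77.0/24 -> H0 at depth 24
  add 18.150.60.0/24 -> H2 at depth 24
  ? 18.144.0.1  path d0:H0→d1:-→d2:-→d3:-→d4:-→d5:-→d6:-→d7:-→d8:H3→d9:-→d10:-→d11:-→d12:H1→d13:-  best=H1
  ? 174.60.77.1  path d0:H0→d1:-→d2:-→d3:-→d4:-→d5:-→d6:-→d7:H5→d8:-→d9:-→d10:-→d11:-→d12:H2→d13:-→d14:-→d15:-→d16:H3→d17:-→d18:H1→d19:-→d20:-→d21:-→d22:-→d23:H0→d24:H0  best=H0

== LOOKUPS ==
["H1","H3","H5","H3","H3","H3","H1","H0"]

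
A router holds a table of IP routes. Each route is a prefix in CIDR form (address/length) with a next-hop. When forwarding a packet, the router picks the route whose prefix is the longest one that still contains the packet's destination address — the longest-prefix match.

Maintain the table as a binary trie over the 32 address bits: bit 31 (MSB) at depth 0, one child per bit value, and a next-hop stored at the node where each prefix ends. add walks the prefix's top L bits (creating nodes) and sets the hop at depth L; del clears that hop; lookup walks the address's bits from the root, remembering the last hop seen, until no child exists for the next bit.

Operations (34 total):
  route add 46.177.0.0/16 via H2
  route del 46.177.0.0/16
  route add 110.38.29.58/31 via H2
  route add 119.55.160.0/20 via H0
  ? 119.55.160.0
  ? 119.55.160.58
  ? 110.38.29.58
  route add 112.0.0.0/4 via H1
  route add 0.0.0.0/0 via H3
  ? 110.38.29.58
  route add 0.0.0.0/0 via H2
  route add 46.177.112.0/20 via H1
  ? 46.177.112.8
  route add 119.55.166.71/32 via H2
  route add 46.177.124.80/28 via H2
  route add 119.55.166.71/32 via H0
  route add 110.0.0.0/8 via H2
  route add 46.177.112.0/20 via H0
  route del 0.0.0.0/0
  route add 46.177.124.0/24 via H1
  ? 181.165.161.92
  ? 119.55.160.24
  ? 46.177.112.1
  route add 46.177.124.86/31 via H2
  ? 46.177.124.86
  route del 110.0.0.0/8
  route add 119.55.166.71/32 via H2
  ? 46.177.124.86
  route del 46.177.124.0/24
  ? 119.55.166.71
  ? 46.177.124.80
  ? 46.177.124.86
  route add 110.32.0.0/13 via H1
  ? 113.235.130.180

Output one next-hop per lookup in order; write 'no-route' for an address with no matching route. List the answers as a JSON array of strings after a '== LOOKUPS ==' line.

Process each operation:
  + 46.177.0.0/16 (H2) depth=16
  del 46.177.0.0/16 (clear depth 16)
  + 110.38.29.58/31 (H2) depth=31
  + 119.55.160.0/20 (H0) depth=20
  lookup 119.55.160.0: bits 01110111001101111010 walk d0:-→d1:-→d2:-→d3:-→d4:-→d5:-→d6:-→d7:-→d8:-→d9:-→d10:-→d11:-→d12:-→d13:-→d14:-→d15:-→d16:-→d17:-→d18:-→d19:-→d20:H0 -> H0
  lookup 119.55.160.58: bits 01110111001101111010 walk d0:-→d1:-→d2:-→d3:-→d4:-→d5:-→d6:-→d7:-→d8:-→d9:-→d10:-→d11:-→d12:-→d13:-→d14:-→d15:-→d16:-→d17:-→d18:-→d19:-→d20:H0 -> H0
  lookup 110.38.29.58: bits 0110111000100110000111010011101 walk d0:-→d1:-→d2:-→d3:-→d4:-→d5:-→d6:-→d7:-→d8:-→d9:-→d10:-→d11:-→d12:-→d13:-→d14:-→d15:-→d16:-→d17:-→d18:-→d19:-→d20:-→d21:-→d22:-→d23:-→d24:-→d25:-→d26:-→d27:-→d28:-→d29:-→d30:-→d31:H2 -> H2
  + 112.0.0.0/4 (H1) depth=4
  + 0.0.0.0/0 (H3) depth=0
  lookup 110.38.29.58: bits 0110111000100110000111010011101 walk d0:H3→d1:-→d2:-→d3:-→d4:-→d5:-→d6:-→d7:-→d8:-→d9:-→d10:-→d11:-→d12:-→d13:-→d14:-→d15:-→d16:-→d17:-→d18:-→d19:-→d20:-→d21:-→d22:-→d23:-→d24:-→d25:-→d26:-→d27:-→d28:-→d29:-→d30:-→d31:H2 -> H2
  + 0.0.0.0/0 (H2) depth=0
  + 46.177.112.0/20 (H1) depth=20
  lookup 46.177.112.8: bits 00101110101100010111 walk d0:H2→d1:-→d2:-→d3:-→d4:-→d5:-→d6:-→d7:-→d8:-→d9:-→d10:-→d11:-→d12:-→d13:-→d14:-→d15:-→d16:-→d17:-→d18:-→d19:-→d20:H1 -> H1
  + 119.55.166.71/32 (H2) depth=32
  + 46.177.124.80/28 (H2) depth=28
  + 119.55.166.71/32 (H0) depth=32
  + 110.0.0.0/8 (H2) depth=8
  + 46.177.112.0/20 (H0) depth=20
  del 0.0.0.0/0 (clear depth 0)
  + 46.177.124.0/24 (H1) depth=24
  lookup 181.165.161.92: bits ε walk d0:- -> no-route
  lookup 119.55.160.24: bits 011101110011011110100 walk d0:-→d1:-→d2:-→d3:-→d4:H1→d5:-→d6:-→d7:-→d8:-→d9:-→d10:-→d11:-→d12:-→d13:-→d14:-→d15:-→d16:-→d17:-→d18:-→d19:-→d20:H0→d21:- -> H0
  lookup 46.177.112.1: bits 00101110101100010111 walk d0:-→d1:-→d2:-→d3:-→d4:-→d5:-→d6:-→d7:-→d8:-→d9:-→d10:-→d11:-→d12:-→d13:-→d14:-→d15:-→d16:-→d17:-→d18:-→d19:-→d20:H0 -> H0
  + 46.177.124.86/31 (H2) depth=31
  lookup 46.177.124.86: bits 0010111010110001011111000101011 walk d0:-→d1:-→d2:-→d3:-→d4:-→d5:-→d6:-→d7:-→d8:-→d9:-→d10:-→d11:-→d12:-→d13:-→d14:-→d15:-→d16:-→d17:-→d18:-→d19:-→d20:H0→d21:-→d22:-→d23:-→d24:H1→d25:-→d26:-→d27:-→d28:H2→d29:-→d30:-→d31:H2 -> H2
  del 110.0.0.0/8 (clear depth 8)
  + 119.55.166.71/32 (H2) depth=32
  lookup 46.177.124.86: bits 0010111010110001011111000101011 walk d0:-→d1:-→d2:-→d3:-→d4:-→d5:-→d6:-→d7:-→d8:-→d9:-→d10:-→d11:-→d12:-→d13:-→d14:-→d15:-→d16:-→d17:-→d18:-→d19:-→d20:H0→d21:-→d22:-→d23:-→d24:H1→d25:-→d26:-→d27:-→d28:H2→d29:-→d30:-→d31:H2 -> H2
  del 46.177.124.0/24 (clear depth 24)
  lookup 119.55.166.71: bits 01110111001101111010011001000111 walk d0:-→d1:-→d2:-→d3:-→d4:H1→d5:-→d6:-→d7:-→d8:-→d9:-→d10:-→d11:-→d12:-→d13:-→d14:-→d15:-→d16:-→d17:-→d18:-→d19:-→d20:H0→d21:-→d22:-→d23:-→d24:-→d25:-→d26:-→d27:-→d28:-→d29:-→d30:-→d31:-→d32:H2 -> H2
  lookup 46.177.124.80: bits 00101110101100010111110001010 walk d0:-→d1:-→d2:-→d3:-→d4:-→d5:-→d6:-→d7:-→d8:-→d9:-→d10:-→d11:-→d12:-→d13:-→d14:-→d15:-→d16:-→d17:-→d18:-→d19:-→d20:H0→d21:-→d22:-→d23:-→d24:-→d25:-→d26:-→d27:-→d28:H2→d29:- -> H2
  lookup 46.177.124.86: bits 0010111010110001011111000101011 walk d0:-→d1:-→d2:-→d3:-→d4:-→d5:-→d6:-→d7:-→d8:-→d9:-→d10:-→d11:-→d12:-→d13:-→d14:-→d15:-→d16:-→d17:-→d18:-→d19:-→d20:H0→d21:-→d22:-→d23:-→d24:-→d25:-→d26:-→d27:-→d28:H2→d29:-→d30:-→d31:H2 -> H2
  + 110.32.0.0/13 (H1) depth=13
  lookup 113.235.130.180: bits 01110 walk d0:-→d1:-→d2:-→d3:-→d4:H1→d5:- -> H1

== LOOKUPS ==
["H0","H0","H2","H2","H1","no-route","H0","H0","H2","H2","H2","H2","H2","H1"]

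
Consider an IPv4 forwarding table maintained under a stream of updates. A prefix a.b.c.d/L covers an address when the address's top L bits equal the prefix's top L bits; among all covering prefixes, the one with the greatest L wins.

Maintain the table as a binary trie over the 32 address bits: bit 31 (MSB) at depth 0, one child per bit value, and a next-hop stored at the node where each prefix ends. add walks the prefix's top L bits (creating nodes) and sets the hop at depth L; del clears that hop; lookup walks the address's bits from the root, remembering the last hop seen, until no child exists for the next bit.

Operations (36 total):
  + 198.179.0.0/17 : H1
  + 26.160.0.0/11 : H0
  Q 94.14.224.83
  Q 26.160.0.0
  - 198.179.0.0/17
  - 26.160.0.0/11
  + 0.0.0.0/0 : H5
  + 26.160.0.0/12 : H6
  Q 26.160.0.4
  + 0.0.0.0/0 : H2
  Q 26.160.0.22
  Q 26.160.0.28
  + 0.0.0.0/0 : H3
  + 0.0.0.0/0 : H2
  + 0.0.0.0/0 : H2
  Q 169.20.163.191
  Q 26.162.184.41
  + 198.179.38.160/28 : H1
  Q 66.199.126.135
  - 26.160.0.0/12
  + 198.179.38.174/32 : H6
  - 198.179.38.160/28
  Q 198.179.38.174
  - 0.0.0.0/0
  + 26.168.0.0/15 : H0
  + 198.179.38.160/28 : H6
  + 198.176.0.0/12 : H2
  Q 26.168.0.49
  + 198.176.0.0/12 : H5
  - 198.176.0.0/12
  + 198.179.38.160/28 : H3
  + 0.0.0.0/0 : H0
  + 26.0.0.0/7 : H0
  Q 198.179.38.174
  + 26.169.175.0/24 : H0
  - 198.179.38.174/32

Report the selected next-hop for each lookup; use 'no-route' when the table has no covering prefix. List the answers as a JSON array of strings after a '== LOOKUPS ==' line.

Process each operation:
  + 198.179.0.0/17 (H1) depth=17
  + 26.160.0.0/11 (H0) depth=11
  Q 94.14.224.83: descend 0 ; hops seen [∅] ; pick no-route
  Q 26.160.0.0: descend 00011010101 ; hops seen [H0] ; pick H0
  - 198.179.0.0/17 clear@17
  - 26.160.0.0/11 clear@11
  + 0.0.0.0/0 (H5) depth=0
  + 26.160.0.0/12 (H6) depth=12
  Q 26.160.0.4: descend 000110101010 ; hops seen [H5,H6] ; pick H6
  + 0.0.0.0/0 (H2) depth=0
  Q 26.160.0.22: descend 000110101010 ; hops seen [H2,H6] ; pick H6
  Q 26.160.0.28: descend 000110101010 ; hops seen [H2,H6] ; pick H6
  + 0.0.0.0/0 (H3) depth=0
  + 0.0.0.0/0 (H2) depth=0
  + 0.0.0.0/0 (H2) depth=0
  Q 169.20.163.191: descend 1 ; hops seen [H2] ; pick H2
  Q 26.162.184.41: descend 000110101010 ; hops seen [H2,H6] ; pick H6
  + 198.179.38.160/28 (H1) depth=28
  Q 66.199.126.135: descend 0 ; hops seen [H2] ; pick H2
  - 26.160.0.0/12 clear@12
  + 198.179.38.174/32 (H6) depth=32
  - 198.179.38.160/28 clear@28
  Q 198.179.38.174: descend 11000110101100110010011010101110 ; hops seen [H2,H6] ; pick H6
  - 0.0.0.0/0 clear@0
  + 26.168.0.0/15 (H0) depth=15
  + 198.179.38.160/28 (H6) depth=28
  + 198.176.0.0/12 (H2) depth=12
  Q 26.168.0.49: descend 000110101010100 ; hops seen [H0] ; pick H0
  + 198.176.0.0/12 (H5) depth=12
  - 198.176.0.0/12 clear@12
  + 198.179.38.160/28 (H3) depth=28
  + 0.0.0.0/0 (H0) depth=0
  + 26.0.0.0/7 (H0) depth=7
  Q 198.179.38.174: descend 11000110101100110010011010101110 ; hops seen [H0,H3,H6] ; pick H6
  + 26.169.175.0/24 (H0) depth=24
  - 198.179.38.174/32 clear@32

== LOOKUPS ==
["no-route","H0","H6","H6","H6","H2","H6","H2","H6","H0","H6"]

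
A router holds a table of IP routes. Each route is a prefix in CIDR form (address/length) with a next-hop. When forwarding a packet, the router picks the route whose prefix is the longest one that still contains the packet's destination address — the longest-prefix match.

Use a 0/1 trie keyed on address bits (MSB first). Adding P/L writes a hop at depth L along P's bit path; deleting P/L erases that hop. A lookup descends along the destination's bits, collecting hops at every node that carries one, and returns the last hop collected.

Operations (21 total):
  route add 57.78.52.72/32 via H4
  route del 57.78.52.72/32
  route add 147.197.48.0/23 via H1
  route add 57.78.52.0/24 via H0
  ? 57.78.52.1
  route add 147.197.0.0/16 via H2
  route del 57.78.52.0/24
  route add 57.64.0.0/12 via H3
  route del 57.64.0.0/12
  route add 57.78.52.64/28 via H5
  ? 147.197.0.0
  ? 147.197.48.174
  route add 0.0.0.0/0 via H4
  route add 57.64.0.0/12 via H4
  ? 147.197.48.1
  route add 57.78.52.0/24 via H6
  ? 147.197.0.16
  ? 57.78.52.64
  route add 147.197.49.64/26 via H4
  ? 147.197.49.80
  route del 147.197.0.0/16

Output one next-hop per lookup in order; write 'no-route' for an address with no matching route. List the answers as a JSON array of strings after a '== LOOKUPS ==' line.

Apply in order:
  + 57.78.52.72/32 (H4) depth=32
  del 57.78.52.72/32 (clear depth 32)
  + 147.197.48.0/23 (H1) depth=23
  + 57.78.52.0/24 (H0) depth=24
  lookup 57.78.52.1: bits 0011100101001110001101000 walk d0:-→d1:-→d2:-→d3:-→d4:-→d5:-→d6:-→d7:-→d8:-→d9:-→d10:-→d11:-→d12:-→d13:-→d14:-→d15:-→d16:-→d17:-→d18:-→d19:-→d20:-→d21:-→d22:-→d23:-→d24:H0→d25:- -> H0
  + 147.197.0.0/16 (H2) depth=16
  del 57.78.52.0/24 (clear depth 24)
  + 57.64.0.0/12 (H3) depth=12
  del 57.64.0.0/12 (clear depth 12)
  + 57.78.52.64/28 (H5) depth=28
  lookup 147.197.0.0: bits 100100111100010100 walk d0:-→d1:-→d2:-→d3:-→d4:-→d5:-→d6:-→d7:-→d8:-→d9:-→d10:-→d11:-→d12:-→d13:-→d14:-→d15:-→d16:H2→d17:-→d18:- -> H2
  lookup 147.197.48.174: bits 10010011110001010011000 walk d0:-→d1:-→d2:-→d3:-→d4:-→d5:-→d6:-→d7:-→d8:-→d9:-→d10:-→d11:-→d12:-→d13:-→d14:-→d15:-→d16:H2→d17:-→d18:-→d19:-→d20:-→d21:-→d22:-→d23:H1 -> H1
  + 0.0.0.0/0 (H4) depth=0
  + 57.64.0.0/12 (H4) depth=12
  lookup 147.197.48.1: bits 10010011110001010011000 walk d0:H4→d1:-→d2:-→d3:-→d4:-→d5:-→d6:-→d7:-→d8:-→d9:-→d10:-→d11:-→d12:-→d13:-→d14:-→d15:-→d16:H2→d17:-→d18:-→d19:-→d20:-→d21:-→d22:-→d23:H1 -> H1
  + 57.78.52.0/24 (H6) depth=24
  lookup 147.197.0.16: bits 100100111100010100 walk d0:H4→d1:-→d2:-→d3:-→d4:-→d5:-→d6:-→d7:-→d8:-→d9:-→d10:-→d11:-→d12:-→d13:-→d14:-→d15:-→d16:H2→d17:-→d18:- -> H2
  lookup 57.78.52.64: bits 0011100101001110001101000100 walk d0:H4→d1:-→d2:-→d3:-→d4:-→d5:-→d6:-→d7:-→d8:-→d9:-→d10:-→d11:-→d12:H4→d13:-→d14:-→d15:-→d16:-→d17:-→d18:-→d19:-→d20:-→d21:-→d22:-→d23:-→d24:H6→d25:-→d26:-→d27:-→d28:H5 -> H5
  + 147.197.49.64/26 (H4) depth=26
  lookup 147.197.49.80: bits 10010011110001010011000101 walk d0:H4→d1:-→d2:-→d3:-→d4:-→d5:-→d6:-→d7:-→d8:-→d9:-→d10:-→d11:-→d12:-→d13:-→d14:-→d15:-→d16:H2→d17:-→d18:-→d19:-→d20:-→d21:-→d22:-→d23:H1→d24:-→d25:-→d26:H4 -> H4
  del 147.197.0.0/16 (clear depth 16)

== LOOKUPS ==
["H0","H2","H1","H1","H2","H5","H4"]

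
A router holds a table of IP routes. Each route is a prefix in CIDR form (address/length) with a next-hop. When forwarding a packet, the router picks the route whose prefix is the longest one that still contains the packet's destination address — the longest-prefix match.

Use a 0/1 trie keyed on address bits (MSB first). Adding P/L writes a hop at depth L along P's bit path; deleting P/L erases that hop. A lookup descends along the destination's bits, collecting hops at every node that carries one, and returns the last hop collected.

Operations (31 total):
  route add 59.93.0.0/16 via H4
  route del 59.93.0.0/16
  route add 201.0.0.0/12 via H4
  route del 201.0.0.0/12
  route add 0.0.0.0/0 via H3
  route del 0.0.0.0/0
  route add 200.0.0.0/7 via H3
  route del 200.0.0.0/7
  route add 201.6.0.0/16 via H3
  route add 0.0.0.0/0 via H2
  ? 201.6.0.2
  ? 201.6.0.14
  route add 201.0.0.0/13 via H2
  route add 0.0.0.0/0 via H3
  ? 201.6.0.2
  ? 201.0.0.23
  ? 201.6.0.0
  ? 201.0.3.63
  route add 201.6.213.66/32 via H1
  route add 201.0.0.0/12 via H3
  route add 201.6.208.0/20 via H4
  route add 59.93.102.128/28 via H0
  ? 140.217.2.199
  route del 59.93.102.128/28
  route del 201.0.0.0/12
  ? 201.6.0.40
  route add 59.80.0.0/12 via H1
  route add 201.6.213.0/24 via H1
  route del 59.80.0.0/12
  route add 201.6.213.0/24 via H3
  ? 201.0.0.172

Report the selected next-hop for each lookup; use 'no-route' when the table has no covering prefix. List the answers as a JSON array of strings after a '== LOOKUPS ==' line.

Process each operation:
  + 59.93.0.0/16 (H4) depth=16
  del 59.93.0.0/16 (clear depth 16)
  + 201.0.0.0/12 (H4) depth=12
  del 201.0.0.0/12 (clear depth 12)
  + 0.0.0.0/0 (H3) depth=0
  del 0.0.0.0/0 (clear depth 0)
  + 200.0.0.0/7 (H3) depth=7
  del 200.0.0.0/7 (clear depth 7)
  + 201.6.0.0/16 (H3) depth=16
  + 0.0.0.0/0 (H2) depth=0
  lookup 201.6.0.2: bits 1100100100000110 walk d0:H2→d1:-→d2:-→d3:-→d4:-→d5:-→d6:-→d7:-→d8:-→d9:-→d10:-→d11:-→d12:-→d13:-→d14:-→d15:-→d16:H3 -> H3
  lookup 201.6.0.14: bits 1100100100000110 walk d0:H2→d1:-→d2:-→d3:-→d4:-→d5:-→d6:-→d7:-→d8:-→d9:-→d10:-→d11:-→d12:-→d13:-→d14:-→d15:-→d16:H3 -> H3
  + 201.0.0.0/13 (H2) depth=13
  + 0.0.0.0/0 (H3) depth=0
  lookup 201.6.0.2: bits 1100100100000110 walk d0:H3→d1:-→d2:-→d3:-→d4:-→d5:-→d6:-→d7:-→d8:-→d9:-→d10:-→d11:-→d12:-→d13:H2→d14:-→d15:-→d16:H3 -> H3
  lookup 201.0.0.23: bits 1100100100000 walk d0:H3→d1:-→d2:-→d3:-→d4:-→d5:-→d6:-→d7:-→d8:-→d9:-→d10:-→d11:-→d12:-→d13:H2 -> H2
  lookup 201.6.0.0: bits 1100100100000110 walk d0:H3→d1:-→d2:-→d3:-→d4:-→d5:-→d6:-→d7:-→d8:-→d9:-→d10:-→d11:-→d12:-→d13:H2→d14:-→d15:-→d16:H3 -> H3
  lookup 201.0.3.63: bits 1100100100000 walk d0:H3→d1:-→d2:-→d3:-→d4:-→d5:-→d6:-→d7:-→d8:-→d9:-→d10:-→d11:-→d12:-→d13:H2 -> H2
  + 201.6.213.66/32 (H1) depth=32
  + 201.0.0.0/12 (H3) depth=12
  + 201.6.208.0/20 (H4) depth=20
  + 59.93.102.128/28 (H0) depth=28
  lookup 140.217.2.199: bits 1 walk d0:H3→d1:- -> H3
  del 59.93.102.128/28 (clear depth 28)
  del 201.0.0.0/12 (clear depth 12)
  lookup 201.6.0.40: bits 1100100100000110 walk d0:H3→d1:-→d2:-→d3:-→d4:-→d5:-→d6:-→d7:-→d8:-→d9:-→d10:-→d11:-→d12:-→d13:H2→d14:-→d15:-→d16:H3 -> H3
  + 59.80.0.0/12 (H1) depth=12
  + 201.6.213.0/24 (H1) depth=24
  del 59.80.0.0/12 (clear depth 12)
  + 201.6.213.0/24 (H3) depth=24
  lookup 201.0.0.172: bits 1100100100000 walk d0:H3→d1:-→d2:-→d3:-→d4:-→d5:-→d6:-→d7:-→d8:-→d9:-→d10:-→d11:-→d12:-→d13:H2 -> H2

== LOOKUPS ==
["H3","H3","H3","H2","H3","H2","H3","H3","H2"]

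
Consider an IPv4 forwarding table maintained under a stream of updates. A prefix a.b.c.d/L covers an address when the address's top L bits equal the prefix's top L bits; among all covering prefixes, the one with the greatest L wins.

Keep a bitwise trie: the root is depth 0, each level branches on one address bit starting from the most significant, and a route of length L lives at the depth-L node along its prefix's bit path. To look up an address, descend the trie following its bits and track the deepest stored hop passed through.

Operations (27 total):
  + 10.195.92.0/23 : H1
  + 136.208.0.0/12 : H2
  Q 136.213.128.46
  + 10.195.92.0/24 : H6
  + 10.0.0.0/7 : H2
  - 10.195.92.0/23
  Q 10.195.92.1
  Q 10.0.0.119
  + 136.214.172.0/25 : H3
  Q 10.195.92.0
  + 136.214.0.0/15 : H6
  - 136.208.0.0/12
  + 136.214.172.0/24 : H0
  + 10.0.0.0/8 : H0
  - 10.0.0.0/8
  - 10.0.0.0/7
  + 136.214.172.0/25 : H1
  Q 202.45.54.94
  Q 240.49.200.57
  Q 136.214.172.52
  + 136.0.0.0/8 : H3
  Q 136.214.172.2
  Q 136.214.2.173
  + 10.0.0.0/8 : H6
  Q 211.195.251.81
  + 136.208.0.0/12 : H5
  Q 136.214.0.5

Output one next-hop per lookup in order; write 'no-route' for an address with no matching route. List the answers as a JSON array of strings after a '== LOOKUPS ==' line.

Apply in order:
  add 10.195.92.0/23 -> H1 at depth 23
  add 136.208.0.0/12 -> H2 at depth 12
  Q 136.213.128.46: descend 100010001101 ; hops seen [H2] ; pick H2
  add 10.195.92.0/24 -> H6 at depth 24
  add 10.0.0.0/7 -> H2 at depth 7
  del 10.195.92.0/23 (clear depth 23)
  Q 10.195.92.1: descend 000010101100001101011100 ; hops seen [H2,H6] ; pick H6
  Q 10.0.0.119: descend 00001010 ; hops seen [H2] ; pick H2
  add 136.214.172.0/25 -> H3 at depth 25
  Q 10.195.92.0: descend 000010101100001101011100 ; hops seen [H2,H6] ; pick H6
  add 136.214.0.0/15 -> H6 at depth 15
  del 136.208.0.0/12 (clear depth 12)
  add 136.214.172.0/24 -> H0 at depth 24
  add 10.0.0.0/8 -> H0 at depth 8
  del 10.0.0.0/8 (clear depth 8)
  del 10.0.0.0/7 (clear depth 7)
  add 136.214.172.0/25 -> H1 at depth 25
  Q 202.45.54.94: descend 1 ; hops seen [∅] ; pick no-route
  Q 240.49.200.57: descend 1 ; hops seen [∅] ; pick no-route
  Q 136.214.172.52: descend 1000100011010110101011000 ; hops seen [H6,H0,H1] ; pick H1
  add 136.0.0.0/8 -> H3 at depth 8
  Q 136.214.172.2: descend 1000100011010110101011000 ; hops seen [H3,H6,H0,H1] ; pick H1
  Q 136.214.2.173: descend 1000100011010110 ; hops seen [H3,H6] ; pick H6
  add 10.0.0.0/8 -> H6 at depth 8
  Q 211.195.251.81: descend 1 ; hops seen [∅] ; pick no-route
  add 136.208.0.0/12 -> H5 at depth 12
  Q 136.214.0.5: descend 1000100011010110 ; hops seen [H3,H5,H6] ; pick H6

== LOOKUPS ==
["H2","H6","H2","H6","no-route","no-route","H1","H1","H6","no-route","H6"]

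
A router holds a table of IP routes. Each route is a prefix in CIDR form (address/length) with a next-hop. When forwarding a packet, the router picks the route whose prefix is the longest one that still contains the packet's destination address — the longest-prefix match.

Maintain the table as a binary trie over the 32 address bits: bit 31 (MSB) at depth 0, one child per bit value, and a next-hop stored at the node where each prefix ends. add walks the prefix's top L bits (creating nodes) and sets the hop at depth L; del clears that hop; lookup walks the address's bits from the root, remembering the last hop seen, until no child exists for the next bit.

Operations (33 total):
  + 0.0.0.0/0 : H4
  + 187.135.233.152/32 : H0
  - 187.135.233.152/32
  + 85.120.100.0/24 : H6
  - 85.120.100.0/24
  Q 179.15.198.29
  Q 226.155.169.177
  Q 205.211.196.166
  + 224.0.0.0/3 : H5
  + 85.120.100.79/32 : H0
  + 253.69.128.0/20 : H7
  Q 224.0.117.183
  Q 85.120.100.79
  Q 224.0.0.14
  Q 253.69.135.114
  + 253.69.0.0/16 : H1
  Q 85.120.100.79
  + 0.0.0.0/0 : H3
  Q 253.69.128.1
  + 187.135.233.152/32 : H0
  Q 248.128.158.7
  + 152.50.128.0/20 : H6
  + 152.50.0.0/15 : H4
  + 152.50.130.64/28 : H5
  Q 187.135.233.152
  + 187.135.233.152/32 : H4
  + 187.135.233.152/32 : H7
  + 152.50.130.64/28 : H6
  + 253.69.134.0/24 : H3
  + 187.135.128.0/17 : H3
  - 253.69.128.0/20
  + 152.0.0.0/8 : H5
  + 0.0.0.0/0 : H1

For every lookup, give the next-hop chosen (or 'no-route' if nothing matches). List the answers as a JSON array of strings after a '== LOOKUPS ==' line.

Apply in order:
  + 0.0.0.0/0 (H4) depth=0
  + 187.135.233.152/32 (H0) depth=32
  - 187.135.233.152/32 clear@32
  + 85.120.100.0/24 (H6) depth=24
  - 85.120.100.0/24 clear@24
  lookup 179.15.198.29: bits 1011 walk d0:H4→d1:-→d2:-→d3:-→d4:- -> H4
  lookup 226.155.169.177: bits 1 walk d0:H4→d1:- -> H4
  lookup 205.211.196.166: bits 1 walk d0:H4→d1:- -> H4
  + 224.0.0.0/3 (H5) depth=3
  + 85.120.100.79/32 (H0) depth=32
  + 253.69.128.0/20 (H7) depth=20
  lookup 224.0.117.183: bits 111 walk d0:H4→d1:-→d2:-→d3:H5 -> H5
  lookup 85.120.100.79: bits 01010101011110000110010001001111 walk d0:H4→d1:-→d2:-→d3:-→d4:-→d5:-→d6:-→d7:-→d8:-→d9:-→d10:-→d11:-→d12:-→d13:-→d14:-→d15:-→d16:-→d17:-→d18:-→d19:-→d20:-→d21:-→d22:-→d23:-→d24:-→d25:-→d26:-→d27:-→d28:-→d29:-→d30:-→d31:-→d32:H0 -> H0
  lookup 224.0.0.14: bits 111 walk d0:H4→d1:-→d2:-→d3:H5 -> H5
  lookup 253.69.135.114: bits 11111101010001011000 walk d0:H4→d1:-→d2:-→d3:H5→d4:-→d5:-→d6:-→d7:-→d8:-→d9:-→d10:-→d11:-→d12:-→d13:-→d14:-→d15:-→d16:-→d17:-→d18:-→d19:-→d20:H7 -> H7
  + 253.69.0.0/16 (H1) depth=16
  lookup 85.120.100.79: bits 01010101011110000110010001001111 walk d0:H4→d1:-→d2:-→d3:-→d4:-→d5:-→d6:-→d7:-→d8:-→d9:-→d10:-→d11:-→d12:-→d13:-→d14:-→d15:-→d16:-→d17:-→d18:-→d19:-→d20:-→d21:-→d22:-→d23:-→d24:-→d25:-→d26:-→d27:-→d28:-→d29:-→d30:-→d31:-→d32:H0 -> H0
  + 0.0.0.0/0 (H3) depth=0
  lookup 253.69.128.1: bits 11111101010001011000 walk d0:H3→d1:-→d2:-→d3:H5→d4:-→d5:-→d6:-→d7:-→d8:-→d9:-→d10:-→d11:-→d12:-→d13:-→d14:-→d15:-→d16:H1→d17:-→d18:-→d19:-→d20:H7 -> H7
  + 187.135.233.152/32 (H0) depth=32
  lookup 248.128.158.7: bits 11111 walk d0:H3→d1:-→d2:-→d3:H5→d4:-→d5:- -> H5
  + 152.50.128.0/20 (H6) depth=20
  + 152.50.0.0/15 (H4) depth=15
  + 152.50.130.64/28 (H5) depth=28
  lookup 187.135.233.152: bits 10111011100001111110100110011000 walk d0:H3→d1:-→d2:-→d3:-→d4:-→d5:-→d6:-→d7:-→d8:-→d9:-→d10:-→d11:-→d12:-→d13:-→d14:-→d15:-→d16:-→d17:-→d18:-→d19:-→d20:-→d21:-→d22:-→d23:-→d24:-→d25:-→d26:-→d27:-→d28:-→d29:-→d30:-→d31:-→d32:H0 -> H0
  + 187.135.233.152/32 (H4) depth=32
  + 187.135.233.152/32 (H7) depth=32
  + 152.50.130.64/28 (H6) depth=28
  + 253.69.134.0/24 (H3) depth=24
  + 187.135.128.0/17 (H3) depth=17
  - 253.69.128.0/20 clear@20
  + 152.0.0.0/8 (H5) depth=8
  + 0.0.0.0/0 (H1) depth=0

== LOOKUPS ==
["H4","H4","H4","H5","H0","H5","H7","H0","H7","H5","H0"]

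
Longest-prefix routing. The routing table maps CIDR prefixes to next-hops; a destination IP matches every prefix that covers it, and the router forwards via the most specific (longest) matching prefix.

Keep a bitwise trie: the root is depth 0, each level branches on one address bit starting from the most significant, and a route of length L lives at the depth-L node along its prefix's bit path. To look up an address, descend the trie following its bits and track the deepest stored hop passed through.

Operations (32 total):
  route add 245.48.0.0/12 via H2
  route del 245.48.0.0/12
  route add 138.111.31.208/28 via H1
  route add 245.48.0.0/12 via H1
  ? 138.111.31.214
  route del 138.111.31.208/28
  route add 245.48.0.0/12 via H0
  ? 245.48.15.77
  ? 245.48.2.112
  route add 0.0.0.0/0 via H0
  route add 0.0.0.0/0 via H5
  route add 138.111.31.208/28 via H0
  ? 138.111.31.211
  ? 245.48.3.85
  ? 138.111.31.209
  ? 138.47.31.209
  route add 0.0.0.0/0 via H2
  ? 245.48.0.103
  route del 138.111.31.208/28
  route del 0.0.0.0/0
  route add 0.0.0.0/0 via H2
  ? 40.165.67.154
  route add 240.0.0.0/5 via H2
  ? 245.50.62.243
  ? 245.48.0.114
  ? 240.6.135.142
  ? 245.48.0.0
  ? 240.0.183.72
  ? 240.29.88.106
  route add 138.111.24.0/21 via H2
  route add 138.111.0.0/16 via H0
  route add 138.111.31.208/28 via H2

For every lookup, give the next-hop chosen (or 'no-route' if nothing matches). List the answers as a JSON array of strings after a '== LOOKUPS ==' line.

Apply in order:
  + 245.48.0.0/12 (H2) depth=12
  - 245.48.0.0/12 clear@12
  + 138.111.31.208/28 (H1) depth=28
  + 245.48.0.0/12 (H1) depth=12
  lookup 138.111.31.214: bits 1000101001101111000111111101 walk d0:-→d1:-→d2:-→d3:-→d4:-→d5:-→d6:-→d7:-→d8:-→d9:-→d10:-→d11:-→d12:-→d13:-→d14:-→d15:-→d16:-→d17:-→d18:-→d19:-→d20:-→d21:-→d22:-→d23:-→d24:-→d25:-→d26:-→d27:-→d28:H1 -> H1
  - 138.111.31.208/28 clear@28
  + 245.48.0.0/12 (H0) depth=12
  lookup 245.48.15.77: bits 111101010011 walk d0:-→d1:-→d2:-→d3:-→d4:-→d5:-→d6:-→d7:-→d8:-→d9:-→d10:-→d11:-→d12:H0 -> H0
  lookup 245.48.2.112: bits 111101010011 walk d0:-→d1:-→d2:-→d3:-→d4:-→d5:-→d6:-→d7:-→d8:-→d9:-→d10:-→d11:-→d12:H0 -> H0
  + 0.0.0.0/0 (H0) depth=0
  + 0.0.0.0/0 (H5) depth=0
  + 138.111.31.208/28 (H0) depth=28
  lookup 138.111.31.211: bits 1000101001101111000111111101 walk d0:H5→d1:-→d2:-→d3:-→d4:-→d5:-→d6:-→d7:-→d8:-→d9:-→d10:-→d11:-→d12:-→d13:-→d14:-→d15:-→d16:-→d17:-→d18:-→d19:-→d20:-→d21:-→d22:-→d23:-→d24:-→d25:-→d26:-→d27:-→d28:H0 -> H0
  lookup 245.48.3.85: bits 111101010011 walk d0:H5→d1:-→d2:-→d3:-→d4:-→d5:-→d6:-→d7:-→d8:-→d9:-→d10:-→d11:-→d12:H0 -> H0
  lookup 138.111.31.209: bits 1000101001101111000111111101 walk d0:H5→d1:-→d2:-→d3:-→d4:-→d5:-→d6:-→d7:-→d8:-→d9:-→d10:-→d11:-→d12:-→d13:-→d14:-→d15:-→d16:-→d17:-→d18:-→d19:-→d20:-→d21:-→d22:-→d23:-→d24:-→d25:-→d26:-→d27:-→d28:H0 -> H0
  lookup 138.47.31.209: bits 100010100 walk d0:H5→d1:-→d2:-→d3:-→d4:-→d5:-→d6:-→d7:-→d8:-→d9:- -> H5
  + 0.0.0.0/0 (H2) depth=0
  lookup 245.48.0.103: bits 111101010011 walk d0:H2→d1:-→d2:-→d3:-→d4:-→d5:-→d6:-→d7:-→d8:-→d9:-→d10:-→d11:-→d12:H0 -> H0
  - 138.111.31.208/28 clear@28
  - 0.0.0.0/0 clear@0
  + 0.0.0.0/0 (H2) depth=0
  lookup 40.165.67.154: bits ε walk d0:H2 -> H2
  + 240.0.0.0/5 (H2) depth=5
  lookup 245.50.62.243: bits 111101010011 walk d0:H2→d1:-→d2:-→d3:-→d4:-→d5:H2→d6:-→d7:-→d8:-→d9:-→d10:-→d11:-→d12:H0 -> H0
  lookup 245.48.0.114: bits 111101010011 walk d0:H2→d1:-→d2:-→d3:-→d4:-→d5:H2→d6:-→d7:-→d8:-→d9:-→d10:-→d11:-→d12:H0 -> H0
  lookup 240.6.135.142: bits 11110 walk d0:H2→d1:-→d2:-→d3:-→d4:-→d5:H2 -> H2
  lookup 245.48.0.0: bits 111101010011 walk d0:H2→d1:-→d2:-→d3:-→d4:-→d5:H2→d6:-→d7:-→d8:-→d9:-→d10:-→d11:-→d12:H0 -> H0
  lookup 240.0.183.72: bits 11110 walk d0:H2→d1:-→d2:-→d3:-→d4:-→d5:H2 -> H2
  lookup 240.29.88.106: bits 11110 walk d0:H2→d1:-→d2:-→d3:-→d4:-→d5:H2 -> H2
  + 138.111.24.0/21 (H2) depth=21
  + 138.111.0.0/16 (H0) depth=16
  + 138.111.31.208/28 (H2) depth=28

== LOOKUPS ==
["H1","H0","H0","H0","H0","H0","H5","H0","H2","H0","H0","H2","H0","H2","H2"]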